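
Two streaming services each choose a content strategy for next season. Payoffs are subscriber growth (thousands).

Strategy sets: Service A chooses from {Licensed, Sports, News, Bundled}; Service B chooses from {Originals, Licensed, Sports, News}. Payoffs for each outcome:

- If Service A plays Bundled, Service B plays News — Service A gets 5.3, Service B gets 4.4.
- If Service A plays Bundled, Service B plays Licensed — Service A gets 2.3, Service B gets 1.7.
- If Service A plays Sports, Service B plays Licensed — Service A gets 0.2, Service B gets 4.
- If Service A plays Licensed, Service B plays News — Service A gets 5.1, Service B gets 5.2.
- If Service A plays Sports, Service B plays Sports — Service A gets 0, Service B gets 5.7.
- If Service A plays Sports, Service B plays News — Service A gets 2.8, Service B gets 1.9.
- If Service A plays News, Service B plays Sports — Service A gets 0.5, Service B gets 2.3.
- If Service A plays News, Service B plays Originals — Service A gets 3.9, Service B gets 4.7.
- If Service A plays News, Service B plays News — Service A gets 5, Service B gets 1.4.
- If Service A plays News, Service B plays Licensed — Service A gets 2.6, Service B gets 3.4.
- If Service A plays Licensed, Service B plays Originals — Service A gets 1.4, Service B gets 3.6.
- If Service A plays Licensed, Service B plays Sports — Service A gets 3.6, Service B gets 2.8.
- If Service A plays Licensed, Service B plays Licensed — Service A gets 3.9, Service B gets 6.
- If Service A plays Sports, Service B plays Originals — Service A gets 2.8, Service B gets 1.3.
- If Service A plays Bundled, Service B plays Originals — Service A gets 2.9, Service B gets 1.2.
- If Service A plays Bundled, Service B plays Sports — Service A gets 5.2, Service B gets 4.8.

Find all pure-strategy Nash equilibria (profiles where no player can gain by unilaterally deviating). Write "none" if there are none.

(Licensed, Licensed), (News, Originals), (Bundled, Sports)

For each player, find the best response to each opponent profile; mutual best responses are the pure NE.
Service A against Originals: payoffs 1.4, 2.8, 3.9, 2.9 → best response News.
Service A against Licensed: payoffs 3.9, 0.2, 2.6, 2.3 → best response Licensed.
Service A against Sports: payoffs 3.6, 0, 0.5, 5.2 → best response Bundled.
Service A against News: payoffs 5.1, 2.8, 5, 5.3 → best response Bundled.
Service B against Licensed: payoffs 3.6, 6, 2.8, 5.2 → best response Licensed.
Service B against Sports: payoffs 1.3, 4, 5.7, 1.9 → best response Sports.
Service B against News: payoffs 4.7, 3.4, 2.3, 1.4 → best response Originals.
Service B against Bundled: payoffs 1.2, 1.7, 4.8, 4.4 → best response Sports.
Mutual best responses: (Licensed, Licensed); (News, Originals); (Bundled, Sports).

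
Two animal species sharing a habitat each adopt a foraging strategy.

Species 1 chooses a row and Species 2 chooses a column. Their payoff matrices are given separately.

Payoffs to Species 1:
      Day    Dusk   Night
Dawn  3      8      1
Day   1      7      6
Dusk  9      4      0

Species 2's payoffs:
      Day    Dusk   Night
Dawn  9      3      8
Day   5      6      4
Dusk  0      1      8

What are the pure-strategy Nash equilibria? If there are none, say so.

No pure-strategy Nash equilibrium.

Species 1 against Day: payoffs 3, 1, 9 → best response Dusk.
Species 1 against Dusk: payoffs 8, 7, 4 → best response Dawn.
Species 1 against Night: payoffs 1, 6, 0 → best response Day.
Species 2 against Dawn: payoffs 9, 3, 8 → best response Day.
Species 2 against Day: payoffs 5, 6, 4 → best response Dusk.
Species 2 against Dusk: payoffs 0, 1, 8 → best response Night.
No profile is a mutual best response for all players.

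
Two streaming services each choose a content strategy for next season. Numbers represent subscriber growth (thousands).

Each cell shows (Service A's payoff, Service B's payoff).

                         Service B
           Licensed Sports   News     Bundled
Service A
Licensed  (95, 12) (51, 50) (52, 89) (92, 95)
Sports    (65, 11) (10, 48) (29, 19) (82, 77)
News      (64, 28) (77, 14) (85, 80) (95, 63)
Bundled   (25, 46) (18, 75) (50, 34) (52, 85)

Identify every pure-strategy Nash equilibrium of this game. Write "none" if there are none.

(News, News)

Check each profile: it is a Nash equilibrium iff no player can strictly gain by switching unilaterally.
(Licensed, Licensed): Service B can switch to Sports (12 → 50). Not NE.
(Licensed, Sports): Service A can switch to News (51 → 77). Not NE.
(Licensed, News): Service A can switch to News (52 → 85). Not NE.
(Licensed, Bundled): Service A can switch to News (92 → 95). Not NE.
(Sports, Licensed): Service A can switch to Licensed (65 → 95). Not NE.
(Sports, Sports): Service A can switch to Licensed (10 → 51). Not NE.
(Sports, News): Service A can switch to Licensed (29 → 52). Not NE.
(Sports, Bundled): Service A can switch to Licensed (82 → 92). Not NE.
(News, News): Service A gets 85, best alternative 52; Service B gets 80, best alternative 63. No profitable deviation — NE.
(The remaining 7 profiles each have a profitable deviation by the same check.)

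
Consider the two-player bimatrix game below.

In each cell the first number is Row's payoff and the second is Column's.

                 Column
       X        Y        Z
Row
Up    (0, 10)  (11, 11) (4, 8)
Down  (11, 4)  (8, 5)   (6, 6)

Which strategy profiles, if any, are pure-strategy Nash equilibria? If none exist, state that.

Row against X: payoffs 0, 11 → best response Down.
Row against Y: payoffs 11, 8 → best response Up.
Row against Z: payoffs 4, 6 → best response Down.
Column against Up: payoffs 10, 11, 8 → best response Y.
Column against Down: payoffs 4, 5, 6 → best response Z.
Mutual best responses: (Up, Y); (Down, Z).

The pure Nash equilibria are (Up, Y), (Down, Z).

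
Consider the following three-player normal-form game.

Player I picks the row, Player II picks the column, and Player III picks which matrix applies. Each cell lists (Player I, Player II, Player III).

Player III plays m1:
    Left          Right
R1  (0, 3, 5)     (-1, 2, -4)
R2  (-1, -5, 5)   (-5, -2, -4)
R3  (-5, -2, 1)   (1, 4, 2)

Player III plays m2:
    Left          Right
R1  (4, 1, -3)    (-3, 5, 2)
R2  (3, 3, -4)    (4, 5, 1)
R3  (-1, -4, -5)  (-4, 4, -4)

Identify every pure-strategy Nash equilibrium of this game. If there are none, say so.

Pure-strategy Nash equilibria: (R1, Left, m1), (R2, Right, m2), (R3, Right, m1)

Check each profile: it is a Nash equilibrium iff no player can strictly gain by switching unilaterally.
(R1, Left, m1): Player I gets 0, best alternative -1; Player II gets 3, best alternative 2; Player III gets 5, best alternative -3. No profitable deviation — NE.
(R1, Left, m2): Player II can switch to Right (1 → 5). Not NE.
(R1, Right, m1): Player I can switch to R3 (-1 → 1). Not NE.
(R1, Right, m2): Player I can switch to R2 (-3 → 4). Not NE.
(R2, Left, m1): Player I can switch to R1 (-1 → 0). Not NE.
(R2, Left, m2): Player I can switch to R1 (3 → 4). Not NE.
(R2, Right, m1): Player I can switch to R1 (-5 → -1). Not NE.
(R2, Right, m2): Player I gets 4, best alternative -3; Player II gets 5, best alternative 3; Player III gets 1, best alternative -4. No profitable deviation — NE.
(R3, Left, m1): Player I can switch to R1 (-5 → 0). Not NE.
(R3, Left, m2): Player I can switch to R1 (-1 → 4). Not NE.
(R3, Right, m1): Player I gets 1, best alternative -1; Player II gets 4, best alternative -2; Player III gets 2, best alternative -4. No profitable deviation — NE.
(R3, Right, m2): Player I can switch to R1 (-4 → -3). Not NE.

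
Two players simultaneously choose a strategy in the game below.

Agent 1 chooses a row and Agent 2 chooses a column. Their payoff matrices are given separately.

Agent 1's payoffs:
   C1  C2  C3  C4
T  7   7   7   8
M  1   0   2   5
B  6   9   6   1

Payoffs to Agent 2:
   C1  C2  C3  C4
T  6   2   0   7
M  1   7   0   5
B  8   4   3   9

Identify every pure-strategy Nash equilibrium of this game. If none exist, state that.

For each player, find the best response to each opponent profile; mutual best responses are the pure NE.
Agent 1 against C1: payoffs 7, 1, 6 → best response T.
Agent 1 against C2: payoffs 7, 0, 9 → best response B.
Agent 1 against C3: payoffs 7, 2, 6 → best response T.
Agent 1 against C4: payoffs 8, 5, 1 → best response T.
Agent 2 against T: payoffs 6, 2, 0, 7 → best response C4.
Agent 2 against M: payoffs 1, 7, 0, 5 → best response C2.
Agent 2 against B: payoffs 8, 4, 3, 9 → best response C4.
Mutual best responses: (T, C4).

The unique pure-strategy Nash equilibrium is (T, C4).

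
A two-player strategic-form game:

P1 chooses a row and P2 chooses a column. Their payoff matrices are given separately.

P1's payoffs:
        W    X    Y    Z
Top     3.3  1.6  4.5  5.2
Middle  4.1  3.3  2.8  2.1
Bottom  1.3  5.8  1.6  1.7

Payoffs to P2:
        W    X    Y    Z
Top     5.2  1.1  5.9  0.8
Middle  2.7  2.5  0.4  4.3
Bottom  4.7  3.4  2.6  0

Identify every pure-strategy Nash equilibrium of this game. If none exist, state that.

The unique pure-strategy Nash equilibrium is (Top, Y).

P1 against W: payoffs 3.3, 4.1, 1.3 → best response Middle.
P1 against X: payoffs 1.6, 3.3, 5.8 → best response Bottom.
P1 against Y: payoffs 4.5, 2.8, 1.6 → best response Top.
P1 against Z: payoffs 5.2, 2.1, 1.7 → best response Top.
P2 against Top: payoffs 5.2, 1.1, 5.9, 0.8 → best response Y.
P2 against Middle: payoffs 2.7, 2.5, 0.4, 4.3 → best response Z.
P2 against Bottom: payoffs 4.7, 3.4, 2.6, 0 → best response W.
Mutual best responses: (Top, Y).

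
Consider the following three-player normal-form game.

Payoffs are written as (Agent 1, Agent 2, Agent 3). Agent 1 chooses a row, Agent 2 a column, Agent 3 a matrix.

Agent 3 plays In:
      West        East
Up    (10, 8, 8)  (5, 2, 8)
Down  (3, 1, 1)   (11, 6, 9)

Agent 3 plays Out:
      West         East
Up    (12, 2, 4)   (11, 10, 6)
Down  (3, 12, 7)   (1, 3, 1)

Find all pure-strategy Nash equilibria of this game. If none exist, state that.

Pure-strategy Nash equilibria: (Up, West, In) and (Down, East, In)

(Up, West, In): Agent 1 gets 10, best alternative 3; Agent 2 gets 8, best alternative 2; Agent 3 gets 8, best alternative 4. No profitable deviation — NE.
(Up, West, Out): Agent 2 can switch to East (2 → 10). Not NE.
(Up, East, In): Agent 1 can switch to Down (5 → 11). Not NE.
(Up, East, Out): Agent 3 can switch to In (6 → 8). Not NE.
(Down, West, In): Agent 1 can switch to Up (3 → 10). Not NE.
(Down, West, Out): Agent 1 can switch to Up (3 → 12). Not NE.
(Down, East, In): Agent 1 gets 11, best alternative 5; Agent 2 gets 6, best alternative 1; Agent 3 gets 9, best alternative 1. No profitable deviation — NE.
(Down, East, Out): Agent 1 can switch to Up (1 → 11). Not NE.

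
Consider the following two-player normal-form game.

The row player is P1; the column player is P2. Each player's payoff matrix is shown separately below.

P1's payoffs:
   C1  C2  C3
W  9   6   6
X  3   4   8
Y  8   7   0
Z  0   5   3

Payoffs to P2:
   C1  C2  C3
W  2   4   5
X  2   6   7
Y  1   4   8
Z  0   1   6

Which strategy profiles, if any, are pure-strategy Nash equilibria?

(X, C3)

P1 against C1: payoffs 9, 3, 8, 0 → best response W.
P1 against C2: payoffs 6, 4, 7, 5 → best response Y.
P1 against C3: payoffs 6, 8, 0, 3 → best response X.
P2 against W: payoffs 2, 4, 5 → best response C3.
P2 against X: payoffs 2, 6, 7 → best response C3.
P2 against Y: payoffs 1, 4, 8 → best response C3.
P2 against Z: payoffs 0, 1, 6 → best response C3.
Mutual best responses: (X, C3).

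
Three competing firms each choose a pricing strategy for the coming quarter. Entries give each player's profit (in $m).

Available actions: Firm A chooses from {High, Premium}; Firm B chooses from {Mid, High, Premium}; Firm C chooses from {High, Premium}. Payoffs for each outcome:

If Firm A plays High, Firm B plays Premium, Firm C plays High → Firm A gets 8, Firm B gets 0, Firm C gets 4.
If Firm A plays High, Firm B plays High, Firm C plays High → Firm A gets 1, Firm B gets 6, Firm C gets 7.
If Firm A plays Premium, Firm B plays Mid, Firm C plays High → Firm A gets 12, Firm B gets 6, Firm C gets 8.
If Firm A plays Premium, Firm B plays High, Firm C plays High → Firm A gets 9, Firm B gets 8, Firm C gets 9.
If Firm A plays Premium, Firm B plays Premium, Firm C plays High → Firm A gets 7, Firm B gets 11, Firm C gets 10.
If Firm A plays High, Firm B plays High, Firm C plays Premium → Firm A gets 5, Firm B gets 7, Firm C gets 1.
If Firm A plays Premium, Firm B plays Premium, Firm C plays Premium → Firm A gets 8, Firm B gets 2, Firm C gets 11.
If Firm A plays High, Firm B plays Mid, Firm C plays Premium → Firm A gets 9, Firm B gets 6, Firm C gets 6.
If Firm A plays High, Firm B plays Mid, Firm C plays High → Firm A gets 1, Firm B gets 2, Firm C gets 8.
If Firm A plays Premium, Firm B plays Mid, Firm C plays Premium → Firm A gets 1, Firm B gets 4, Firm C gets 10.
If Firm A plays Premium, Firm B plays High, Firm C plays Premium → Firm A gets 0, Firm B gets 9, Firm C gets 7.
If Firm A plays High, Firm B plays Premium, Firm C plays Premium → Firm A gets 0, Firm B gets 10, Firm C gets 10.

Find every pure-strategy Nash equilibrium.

There is no pure-strategy Nash equilibrium.

Firm A against (Mid, High): payoffs 1, 12 → best response Premium.
Firm A against (Mid, Premium): payoffs 9, 1 → best response High.
Firm A against (High, High): payoffs 1, 9 → best response Premium.
Firm A against (High, Premium): payoffs 5, 0 → best response High.
Firm A against (Premium, High): payoffs 8, 7 → best response High.
Firm A against (Premium, Premium): payoffs 0, 8 → best response Premium.
Firm B against (High, High): payoffs 2, 6, 0 → best response High.
Firm B against (High, Premium): payoffs 6, 7, 10 → best response Premium.
Firm B against (Premium, High): payoffs 6, 8, 11 → best response Premium.
Firm B against (Premium, Premium): payoffs 4, 9, 2 → best response High.
Firm C against (High, Mid): payoffs 8, 6 → best response High.
Firm C against (High, High): payoffs 7, 1 → best response High.
Firm C against (High, Premium): payoffs 4, 10 → best response Premium.
Firm C against (Premium, Mid): payoffs 8, 10 → best response Premium.
Firm C against (Premium, High): payoffs 9, 7 → best response High.
Firm C against (Premium, Premium): payoffs 10, 11 → best response Premium.
No profile is a mutual best response for all players.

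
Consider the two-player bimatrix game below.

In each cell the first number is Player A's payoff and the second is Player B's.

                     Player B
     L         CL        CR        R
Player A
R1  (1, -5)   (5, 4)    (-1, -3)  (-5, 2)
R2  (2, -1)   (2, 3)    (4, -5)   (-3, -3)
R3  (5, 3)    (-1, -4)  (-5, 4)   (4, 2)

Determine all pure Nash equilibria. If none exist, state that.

Player A against L: payoffs 1, 2, 5 → best response R3.
Player A against CL: payoffs 5, 2, -1 → best response R1.
Player A against CR: payoffs -1, 4, -5 → best response R2.
Player A against R: payoffs -5, -3, 4 → best response R3.
Player B against R1: payoffs -5, 4, -3, 2 → best response CL.
Player B against R2: payoffs -1, 3, -5, -3 → best response CL.
Player B against R3: payoffs 3, -4, 4, 2 → best response CR.
Mutual best responses: (R1, CL).

Pure NE: (R1, CL)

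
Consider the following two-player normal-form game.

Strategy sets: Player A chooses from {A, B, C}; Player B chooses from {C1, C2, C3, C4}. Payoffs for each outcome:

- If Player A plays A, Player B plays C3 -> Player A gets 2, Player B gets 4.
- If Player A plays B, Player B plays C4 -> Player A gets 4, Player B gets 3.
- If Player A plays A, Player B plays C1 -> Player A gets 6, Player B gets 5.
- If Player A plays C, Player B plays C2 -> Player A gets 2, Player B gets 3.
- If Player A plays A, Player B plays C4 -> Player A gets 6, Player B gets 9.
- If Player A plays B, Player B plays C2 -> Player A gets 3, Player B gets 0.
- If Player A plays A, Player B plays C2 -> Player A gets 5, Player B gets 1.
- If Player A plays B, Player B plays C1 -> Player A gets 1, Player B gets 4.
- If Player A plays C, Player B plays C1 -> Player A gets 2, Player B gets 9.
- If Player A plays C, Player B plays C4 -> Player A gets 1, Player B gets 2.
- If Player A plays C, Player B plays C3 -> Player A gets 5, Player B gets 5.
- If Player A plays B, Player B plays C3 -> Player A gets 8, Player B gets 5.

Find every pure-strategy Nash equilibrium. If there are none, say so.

Mark each player's best response to every combination of opponents' strategies; a profile where every player is best-responding is a pure Nash equilibrium.
Player A against C1: payoffs 6, 1, 2 → best response A.
Player A against C2: payoffs 5, 3, 2 → best response A.
Player A against C3: payoffs 2, 8, 5 → best response B.
Player A against C4: payoffs 6, 4, 1 → best response A.
Player B against A: payoffs 5, 1, 4, 9 → best response C4.
Player B against B: payoffs 4, 0, 5, 3 → best response C3.
Player B against C: payoffs 9, 3, 5, 2 → best response C1.
Mutual best responses: (A, C4); (B, C3).

Pure-strategy Nash equilibria: (A, C4) and (B, C3)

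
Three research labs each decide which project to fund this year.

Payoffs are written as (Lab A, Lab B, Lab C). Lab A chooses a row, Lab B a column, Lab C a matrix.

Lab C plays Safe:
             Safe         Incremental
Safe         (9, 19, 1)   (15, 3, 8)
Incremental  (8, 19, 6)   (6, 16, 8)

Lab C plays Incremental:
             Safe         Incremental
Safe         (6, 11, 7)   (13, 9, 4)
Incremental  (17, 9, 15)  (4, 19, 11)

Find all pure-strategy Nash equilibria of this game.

This game has no pure Nash equilibrium.

Mark each player's best response to every combination of opponents' strategies; a profile where every player is best-responding is a pure Nash equilibrium.
Lab A against (Safe, Safe): payoffs 9, 8 → best response Safe.
Lab A against (Safe, Incremental): payoffs 6, 17 → best response Incremental.
Lab A against (Incremental, Safe): payoffs 15, 6 → best response Safe.
Lab A against (Incremental, Incremental): payoffs 13, 4 → best response Safe.
Lab B against (Safe, Safe): payoffs 19, 3 → best response Safe.
Lab B against (Safe, Incremental): payoffs 11, 9 → best response Safe.
Lab B against (Incremental, Safe): payoffs 19, 16 → best response Safe.
Lab B against (Incremental, Incremental): payoffs 9, 19 → best response Incremental.
Lab C against (Safe, Safe): payoffs 1, 7 → best response Incremental.
Lab C against (Safe, Incremental): payoffs 8, 4 → best response Safe.
Lab C against (Incremental, Safe): payoffs 6, 15 → best response Incremental.
Lab C against (Incremental, Incremental): payoffs 8, 11 → best response Incremental.
No profile is a mutual best response for all players.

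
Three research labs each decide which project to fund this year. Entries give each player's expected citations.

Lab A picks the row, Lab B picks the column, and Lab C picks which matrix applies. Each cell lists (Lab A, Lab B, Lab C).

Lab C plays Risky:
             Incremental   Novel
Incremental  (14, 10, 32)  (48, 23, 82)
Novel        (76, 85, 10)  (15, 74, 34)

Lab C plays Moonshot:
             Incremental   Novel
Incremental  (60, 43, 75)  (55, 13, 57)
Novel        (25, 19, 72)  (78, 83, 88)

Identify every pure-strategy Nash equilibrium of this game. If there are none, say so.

The pure Nash equilibria are (Incremental, Incremental, Moonshot), (Incremental, Novel, Risky), (Novel, Novel, Moonshot).

(Incremental, Incremental, Risky): Lab A can switch to Novel (14 → 76). Not NE.
(Incremental, Incremental, Moonshot): Lab A gets 60, best alternative 25; Lab B gets 43, best alternative 13; Lab C gets 75, best alternative 32. No profitable deviation — NE.
(Incremental, Novel, Risky): Lab A gets 48, best alternative 15; Lab B gets 23, best alternative 10; Lab C gets 82, best alternative 57. No profitable deviation — NE.
(Incremental, Novel, Moonshot): Lab A can switch to Novel (55 → 78). Not NE.
(Novel, Incremental, Risky): Lab C can switch to Moonshot (10 → 72). Not NE.
(Novel, Incremental, Moonshot): Lab A can switch to Incremental (25 → 60). Not NE.
(Novel, Novel, Risky): Lab A can switch to Incremental (15 → 48). Not NE.
(Novel, Novel, Moonshot): Lab A gets 78, best alternative 55; Lab B gets 83, best alternative 19; Lab C gets 88, best alternative 34. No profitable deviation — NE.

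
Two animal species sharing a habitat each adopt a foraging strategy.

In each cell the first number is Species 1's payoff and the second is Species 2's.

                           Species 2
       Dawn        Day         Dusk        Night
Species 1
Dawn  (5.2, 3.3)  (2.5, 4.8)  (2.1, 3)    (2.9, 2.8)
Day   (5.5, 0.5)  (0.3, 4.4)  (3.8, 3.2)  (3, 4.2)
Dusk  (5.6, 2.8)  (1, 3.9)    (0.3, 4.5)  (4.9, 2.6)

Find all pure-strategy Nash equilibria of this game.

(Dawn, Dawn): Species 1 can switch to Day (5.2 → 5.5). Not NE.
(Dawn, Day): Species 1 gets 2.5, best alternative 1; Species 2 gets 4.8, best alternative 3.3. No profitable deviation — NE.
(Dawn, Dusk): Species 1 can switch to Day (2.1 → 3.8). Not NE.
(Dawn, Night): Species 1 can switch to Day (2.9 → 3). Not NE.
(Day, Dawn): Species 1 can switch to Dusk (5.5 → 5.6). Not NE.
(Day, Day): Species 1 can switch to Dawn (0.3 → 2.5). Not NE.
(Day, Dusk): Species 2 can switch to Day (3.2 → 4.4). Not NE.
(Day, Night): Species 1 can switch to Dusk (3 → 4.9). Not NE.
(Dusk, Dawn): Species 2 can switch to Day (2.8 → 3.9). Not NE.
(Dusk, Day): Species 1 can switch to Dawn (1 → 2.5). Not NE.
(Dusk, Dusk): Species 1 can switch to Dawn (0.3 → 2.1). Not NE.
(The remaining 1 profile has a profitable deviation by the same check.)

Pure NE: (Dawn, Day)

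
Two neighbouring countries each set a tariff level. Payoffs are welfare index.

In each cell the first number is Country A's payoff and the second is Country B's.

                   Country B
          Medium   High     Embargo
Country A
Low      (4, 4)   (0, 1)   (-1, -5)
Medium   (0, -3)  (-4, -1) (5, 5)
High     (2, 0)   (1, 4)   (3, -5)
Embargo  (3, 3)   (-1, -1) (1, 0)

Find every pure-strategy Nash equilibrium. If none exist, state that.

The pure Nash equilibria are (Low, Medium) and (Medium, Embargo) and (High, High).

Mark each player's best response to every combination of opponents' strategies; a profile where every player is best-responding is a pure Nash equilibrium.
Country A against Medium: payoffs 4, 0, 2, 3 → best response Low.
Country A against High: payoffs 0, -4, 1, -1 → best response High.
Country A against Embargo: payoffs -1, 5, 3, 1 → best response Medium.
Country B against Low: payoffs 4, 1, -5 → best response Medium.
Country B against Medium: payoffs -3, -1, 5 → best response Embargo.
Country B against High: payoffs 0, 4, -5 → best response High.
Country B against Embargo: payoffs 3, -1, 0 → best response Medium.
Mutual best responses: (Low, Medium); (Medium, Embargo); (High, High).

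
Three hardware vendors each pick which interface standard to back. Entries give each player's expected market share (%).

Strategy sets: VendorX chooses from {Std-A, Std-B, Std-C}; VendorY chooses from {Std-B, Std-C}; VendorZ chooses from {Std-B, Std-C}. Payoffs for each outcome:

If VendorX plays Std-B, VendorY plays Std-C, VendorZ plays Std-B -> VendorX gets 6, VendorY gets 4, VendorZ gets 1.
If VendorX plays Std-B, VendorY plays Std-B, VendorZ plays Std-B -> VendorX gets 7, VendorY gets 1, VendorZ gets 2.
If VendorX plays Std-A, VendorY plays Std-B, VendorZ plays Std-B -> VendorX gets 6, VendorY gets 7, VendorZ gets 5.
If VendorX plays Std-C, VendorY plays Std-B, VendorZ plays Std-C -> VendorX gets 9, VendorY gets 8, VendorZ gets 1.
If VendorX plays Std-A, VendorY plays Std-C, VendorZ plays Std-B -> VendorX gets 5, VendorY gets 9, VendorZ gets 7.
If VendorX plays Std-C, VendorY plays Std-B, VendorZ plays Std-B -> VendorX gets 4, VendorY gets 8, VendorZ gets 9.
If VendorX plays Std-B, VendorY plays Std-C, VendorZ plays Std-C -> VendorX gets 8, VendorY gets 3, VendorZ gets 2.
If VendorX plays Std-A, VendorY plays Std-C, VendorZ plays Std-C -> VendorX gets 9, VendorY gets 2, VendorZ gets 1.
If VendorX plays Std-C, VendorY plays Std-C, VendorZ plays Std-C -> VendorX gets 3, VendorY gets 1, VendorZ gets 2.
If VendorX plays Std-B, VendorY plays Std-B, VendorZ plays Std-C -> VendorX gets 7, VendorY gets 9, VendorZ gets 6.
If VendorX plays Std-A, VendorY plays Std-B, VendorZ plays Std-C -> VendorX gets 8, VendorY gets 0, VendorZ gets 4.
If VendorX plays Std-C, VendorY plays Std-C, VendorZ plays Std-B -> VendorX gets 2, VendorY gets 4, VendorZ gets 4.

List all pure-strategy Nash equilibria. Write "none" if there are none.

(Std-A, Std-B, Std-B): VendorX can switch to Std-B (6 → 7). Not NE.
(Std-A, Std-B, Std-C): VendorX can switch to Std-C (8 → 9). Not NE.
(Std-A, Std-C, Std-B): VendorX can switch to Std-B (5 → 6). Not NE.
(Std-A, Std-C, Std-C): VendorZ can switch to Std-B (1 → 7). Not NE.
(Std-B, Std-B, Std-B): VendorY can switch to Std-C (1 → 4). Not NE.
(Std-B, Std-B, Std-C): VendorX can switch to Std-A (7 → 8). Not NE.
(The remaining 6 profiles each have a profitable deviation by the same check.)

There is no pure-strategy Nash equilibrium.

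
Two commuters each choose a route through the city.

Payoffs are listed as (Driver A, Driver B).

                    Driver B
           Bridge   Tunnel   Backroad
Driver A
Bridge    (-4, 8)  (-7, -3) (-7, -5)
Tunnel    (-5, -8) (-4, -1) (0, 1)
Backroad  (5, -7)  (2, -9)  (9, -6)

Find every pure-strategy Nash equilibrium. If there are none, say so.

The unique pure-strategy Nash equilibrium is (Backroad, Backroad).

(Bridge, Bridge): Driver A can switch to Backroad (-4 → 5). Not NE.
(Bridge, Tunnel): Driver A can switch to Tunnel (-7 → -4). Not NE.
(Bridge, Backroad): Driver A can switch to Tunnel (-7 → 0). Not NE.
(Tunnel, Bridge): Driver A can switch to Bridge (-5 → -4). Not NE.
(Tunnel, Tunnel): Driver A can switch to Backroad (-4 → 2). Not NE.
(Tunnel, Backroad): Driver A can switch to Backroad (0 → 9). Not NE.
(Backroad, Backroad): Driver A gets 9, best alternative 0; Driver B gets -6, best alternative -7. No profitable deviation — NE.
(The remaining 2 profiles each have a profitable deviation by the same check.)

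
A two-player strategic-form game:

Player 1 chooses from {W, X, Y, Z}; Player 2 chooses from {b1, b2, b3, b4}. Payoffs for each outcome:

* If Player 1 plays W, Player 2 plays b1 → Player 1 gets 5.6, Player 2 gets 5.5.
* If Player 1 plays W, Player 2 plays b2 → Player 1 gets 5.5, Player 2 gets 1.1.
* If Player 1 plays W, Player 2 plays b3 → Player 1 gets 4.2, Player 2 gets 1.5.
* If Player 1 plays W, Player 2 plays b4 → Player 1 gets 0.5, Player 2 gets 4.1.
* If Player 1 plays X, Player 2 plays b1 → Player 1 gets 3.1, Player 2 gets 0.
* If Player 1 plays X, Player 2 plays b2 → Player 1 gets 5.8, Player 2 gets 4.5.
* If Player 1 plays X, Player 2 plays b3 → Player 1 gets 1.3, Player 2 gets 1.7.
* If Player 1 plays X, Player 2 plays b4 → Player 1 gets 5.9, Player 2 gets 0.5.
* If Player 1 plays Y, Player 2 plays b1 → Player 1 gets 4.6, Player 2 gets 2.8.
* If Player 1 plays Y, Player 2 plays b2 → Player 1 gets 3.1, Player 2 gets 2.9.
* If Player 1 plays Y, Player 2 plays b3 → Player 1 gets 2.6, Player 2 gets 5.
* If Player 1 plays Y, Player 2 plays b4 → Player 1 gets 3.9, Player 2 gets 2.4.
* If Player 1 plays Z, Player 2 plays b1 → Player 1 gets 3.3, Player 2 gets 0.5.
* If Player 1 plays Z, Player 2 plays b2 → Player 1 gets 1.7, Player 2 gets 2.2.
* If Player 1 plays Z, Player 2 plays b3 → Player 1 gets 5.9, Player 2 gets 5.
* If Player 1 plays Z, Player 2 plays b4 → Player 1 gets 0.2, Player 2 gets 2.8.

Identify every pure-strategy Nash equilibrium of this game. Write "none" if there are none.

The pure Nash equilibria are (W, b1) and (X, b2) and (Z, b3).

Player 1 against b1: payoffs 5.6, 3.1, 4.6, 3.3 → best response W.
Player 1 against b2: payoffs 5.5, 5.8, 3.1, 1.7 → best response X.
Player 1 against b3: payoffs 4.2, 1.3, 2.6, 5.9 → best response Z.
Player 1 against b4: payoffs 0.5, 5.9, 3.9, 0.2 → best response X.
Player 2 against W: payoffs 5.5, 1.1, 1.5, 4.1 → best response b1.
Player 2 against X: payoffs 0, 4.5, 1.7, 0.5 → best response b2.
Player 2 against Y: payoffs 2.8, 2.9, 5, 2.4 → best response b3.
Player 2 against Z: payoffs 0.5, 2.2, 5, 2.8 → best response b3.
Mutual best responses: (W, b1); (X, b2); (Z, b3).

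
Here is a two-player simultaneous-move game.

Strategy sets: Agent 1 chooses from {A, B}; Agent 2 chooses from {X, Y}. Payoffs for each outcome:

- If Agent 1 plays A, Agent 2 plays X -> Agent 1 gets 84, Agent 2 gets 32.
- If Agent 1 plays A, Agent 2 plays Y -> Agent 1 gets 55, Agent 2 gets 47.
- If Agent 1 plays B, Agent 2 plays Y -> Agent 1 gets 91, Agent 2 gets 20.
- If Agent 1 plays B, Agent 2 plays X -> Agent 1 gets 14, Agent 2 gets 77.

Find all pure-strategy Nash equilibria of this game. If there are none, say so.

Agent 1 against X: payoffs 84, 14 → best response A.
Agent 1 against Y: payoffs 55, 91 → best response B.
Agent 2 against A: payoffs 32, 47 → best response Y.
Agent 2 against B: payoffs 77, 20 → best response X.
No profile is a mutual best response for all players.

This game has no pure Nash equilibrium.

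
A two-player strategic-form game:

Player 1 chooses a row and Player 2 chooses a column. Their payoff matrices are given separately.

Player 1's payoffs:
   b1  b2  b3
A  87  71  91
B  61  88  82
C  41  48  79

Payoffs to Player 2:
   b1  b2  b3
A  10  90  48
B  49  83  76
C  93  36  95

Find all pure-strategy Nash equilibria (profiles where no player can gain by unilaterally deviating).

Pure NE: (B, b2)

Mark each player's best response to every combination of opponents' strategies; a profile where every player is best-responding is a pure Nash equilibrium.
Player 1 against b1: payoffs 87, 61, 41 → best response A.
Player 1 against b2: payoffs 71, 88, 48 → best response B.
Player 1 against b3: payoffs 91, 82, 79 → best response A.
Player 2 against A: payoffs 10, 90, 48 → best response b2.
Player 2 against B: payoffs 49, 83, 76 → best response b2.
Player 2 against C: payoffs 93, 36, 95 → best response b3.
Mutual best responses: (B, b2).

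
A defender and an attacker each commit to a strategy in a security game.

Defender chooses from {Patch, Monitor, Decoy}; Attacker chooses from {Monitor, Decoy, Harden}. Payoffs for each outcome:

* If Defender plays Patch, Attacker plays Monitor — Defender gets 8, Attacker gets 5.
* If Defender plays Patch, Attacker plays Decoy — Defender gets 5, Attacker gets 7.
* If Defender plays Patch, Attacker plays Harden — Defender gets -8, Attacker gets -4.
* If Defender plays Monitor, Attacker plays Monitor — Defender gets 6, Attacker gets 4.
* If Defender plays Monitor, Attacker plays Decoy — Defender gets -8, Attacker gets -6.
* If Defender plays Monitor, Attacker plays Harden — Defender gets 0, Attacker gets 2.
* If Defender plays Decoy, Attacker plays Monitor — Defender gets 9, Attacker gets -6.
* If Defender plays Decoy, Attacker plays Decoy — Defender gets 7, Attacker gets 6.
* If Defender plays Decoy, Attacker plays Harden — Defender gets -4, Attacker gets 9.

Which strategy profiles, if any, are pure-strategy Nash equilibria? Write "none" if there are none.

This game has no pure Nash equilibrium.

(Patch, Monitor): Defender can switch to Decoy (8 → 9). Not NE.
(Patch, Decoy): Defender can switch to Decoy (5 → 7). Not NE.
(Patch, Harden): Defender can switch to Monitor (-8 → 0). Not NE.
(Monitor, Monitor): Defender can switch to Patch (6 → 8). Not NE.
(Monitor, Decoy): Defender can switch to Patch (-8 → 5). Not NE.
(Monitor, Harden): Attacker can switch to Monitor (2 → 4). Not NE.
(Decoy, Monitor): Attacker can switch to Decoy (-6 → 6). Not NE.
(Decoy, Decoy): Attacker can switch to Harden (6 → 9). Not NE.
(The remaining 1 profile has a profitable deviation by the same check.)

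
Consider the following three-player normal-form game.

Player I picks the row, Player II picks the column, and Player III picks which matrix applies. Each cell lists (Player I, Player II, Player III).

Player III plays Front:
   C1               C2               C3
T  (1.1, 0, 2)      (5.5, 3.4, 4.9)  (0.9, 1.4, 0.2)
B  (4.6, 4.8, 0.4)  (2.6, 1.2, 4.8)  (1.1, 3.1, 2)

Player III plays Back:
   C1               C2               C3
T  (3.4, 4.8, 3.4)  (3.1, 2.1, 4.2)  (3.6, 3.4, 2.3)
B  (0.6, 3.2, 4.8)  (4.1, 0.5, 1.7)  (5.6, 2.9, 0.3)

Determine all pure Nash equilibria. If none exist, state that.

Player I against (C1, Front): payoffs 1.1, 4.6 → best response B.
Player I against (C1, Back): payoffs 3.4, 0.6 → best response T.
Player I against (C2, Front): payoffs 5.5, 2.6 → best response T.
Player I against (C2, Back): payoffs 3.1, 4.1 → best response B.
Player I against (C3, Front): payoffs 0.9, 1.1 → best response B.
Player I against (C3, Back): payoffs 3.6, 5.6 → best response B.
Player II against (T, Front): payoffs 0, 3.4, 1.4 → best response C2.
Player II against (T, Back): payoffs 4.8, 2.1, 3.4 → best response C1.
Player II against (B, Front): payoffs 4.8, 1.2, 3.1 → best response C1.
Player II against (B, Back): payoffs 3.2, 0.5, 2.9 → best response C1.
Player III against (T, C1): payoffs 2, 3.4 → best response Back.
Player III against (T, C2): payoffs 4.9, 4.2 → best response Front.
Player III against (T, C3): payoffs 0.2, 2.3 → best response Back.
Player III against (B, C1): payoffs 0.4, 4.8 → best response Back.
Player III against (B, C2): payoffs 4.8, 1.7 → best response Front.
Player III against (B, C3): payoffs 2, 0.3 → best response Front.
Mutual best responses: (T, C1, Back); (T, C2, Front).

(T, C1, Back), (T, C2, Front)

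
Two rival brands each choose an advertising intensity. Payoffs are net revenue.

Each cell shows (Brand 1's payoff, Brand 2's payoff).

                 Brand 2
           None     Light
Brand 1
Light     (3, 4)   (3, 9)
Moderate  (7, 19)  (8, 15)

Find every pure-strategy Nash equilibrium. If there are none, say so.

Pure NE: (Moderate, None)

(Light, None): Brand 1 can switch to Moderate (3 → 7). Not NE.
(Light, Light): Brand 1 can switch to Moderate (3 → 8). Not NE.
(Moderate, None): Brand 1 gets 7, best alternative 3; Brand 2 gets 19, best alternative 15. No profitable deviation — NE.
(Moderate, Light): Brand 2 can switch to None (15 → 19). Not NE.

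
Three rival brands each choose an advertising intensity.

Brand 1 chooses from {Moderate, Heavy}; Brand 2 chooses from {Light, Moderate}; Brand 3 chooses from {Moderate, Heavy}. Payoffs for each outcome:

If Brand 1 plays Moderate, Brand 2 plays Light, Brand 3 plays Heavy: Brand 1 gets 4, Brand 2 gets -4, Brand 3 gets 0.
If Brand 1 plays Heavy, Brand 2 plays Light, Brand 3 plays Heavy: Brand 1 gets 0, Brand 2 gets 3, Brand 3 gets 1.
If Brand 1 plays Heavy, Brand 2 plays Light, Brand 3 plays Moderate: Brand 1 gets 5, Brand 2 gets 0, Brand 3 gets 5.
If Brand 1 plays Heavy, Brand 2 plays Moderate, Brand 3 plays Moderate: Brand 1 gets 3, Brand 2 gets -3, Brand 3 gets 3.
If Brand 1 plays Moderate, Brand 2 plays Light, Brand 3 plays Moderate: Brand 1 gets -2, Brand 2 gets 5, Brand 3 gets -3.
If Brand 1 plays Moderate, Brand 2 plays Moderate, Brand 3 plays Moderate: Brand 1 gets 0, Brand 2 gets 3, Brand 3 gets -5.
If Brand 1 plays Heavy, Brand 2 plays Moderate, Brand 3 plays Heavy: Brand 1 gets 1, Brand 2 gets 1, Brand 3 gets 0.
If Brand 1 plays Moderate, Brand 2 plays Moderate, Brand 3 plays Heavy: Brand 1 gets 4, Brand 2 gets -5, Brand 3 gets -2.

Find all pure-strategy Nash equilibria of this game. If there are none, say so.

Brand 1 against (Light, Moderate): payoffs -2, 5 → best response Heavy.
Brand 1 against (Light, Heavy): payoffs 4, 0 → best response Moderate.
Brand 1 against (Moderate, Moderate): payoffs 0, 3 → best response Heavy.
Brand 1 against (Moderate, Heavy): payoffs 4, 1 → best response Moderate.
Brand 2 against (Moderate, Moderate): payoffs 5, 3 → best response Light.
Brand 2 against (Moderate, Heavy): payoffs -4, -5 → best response Light.
Brand 2 against (Heavy, Moderate): payoffs 0, -3 → best response Light.
Brand 2 against (Heavy, Heavy): payoffs 3, 1 → best response Light.
Brand 3 against (Moderate, Light): payoffs -3, 0 → best response Heavy.
Brand 3 against (Moderate, Moderate): payoffs -5, -2 → best response Heavy.
Brand 3 against (Heavy, Light): payoffs 5, 1 → best response Moderate.
Brand 3 against (Heavy, Moderate): payoffs 3, 0 → best response Moderate.
Mutual best responses: (Moderate, Light, Heavy); (Heavy, Light, Moderate).

Pure-strategy Nash equilibria: (Moderate, Light, Heavy); (Heavy, Light, Moderate)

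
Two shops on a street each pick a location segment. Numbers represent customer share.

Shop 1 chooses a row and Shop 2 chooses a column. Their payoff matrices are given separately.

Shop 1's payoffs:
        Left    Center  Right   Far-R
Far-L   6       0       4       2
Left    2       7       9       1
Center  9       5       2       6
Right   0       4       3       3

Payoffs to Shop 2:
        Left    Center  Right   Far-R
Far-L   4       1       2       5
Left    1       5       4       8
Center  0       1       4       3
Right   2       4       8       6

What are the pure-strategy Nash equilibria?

Shop 1 against Left: payoffs 6, 2, 9, 0 → best response Center.
Shop 1 against Center: payoffs 0, 7, 5, 4 → best response Left.
Shop 1 against Right: payoffs 4, 9, 2, 3 → best response Left.
Shop 1 against Far-R: payoffs 2, 1, 6, 3 → best response Center.
Shop 2 against Far-L: payoffs 4, 1, 2, 5 → best response Far-R.
Shop 2 against Left: payoffs 1, 5, 4, 8 → best response Far-R.
Shop 2 against Center: payoffs 0, 1, 4, 3 → best response Right.
Shop 2 against Right: payoffs 2, 4, 8, 6 → best response Right.
No profile is a mutual best response for all players.

No pure-strategy Nash equilibrium.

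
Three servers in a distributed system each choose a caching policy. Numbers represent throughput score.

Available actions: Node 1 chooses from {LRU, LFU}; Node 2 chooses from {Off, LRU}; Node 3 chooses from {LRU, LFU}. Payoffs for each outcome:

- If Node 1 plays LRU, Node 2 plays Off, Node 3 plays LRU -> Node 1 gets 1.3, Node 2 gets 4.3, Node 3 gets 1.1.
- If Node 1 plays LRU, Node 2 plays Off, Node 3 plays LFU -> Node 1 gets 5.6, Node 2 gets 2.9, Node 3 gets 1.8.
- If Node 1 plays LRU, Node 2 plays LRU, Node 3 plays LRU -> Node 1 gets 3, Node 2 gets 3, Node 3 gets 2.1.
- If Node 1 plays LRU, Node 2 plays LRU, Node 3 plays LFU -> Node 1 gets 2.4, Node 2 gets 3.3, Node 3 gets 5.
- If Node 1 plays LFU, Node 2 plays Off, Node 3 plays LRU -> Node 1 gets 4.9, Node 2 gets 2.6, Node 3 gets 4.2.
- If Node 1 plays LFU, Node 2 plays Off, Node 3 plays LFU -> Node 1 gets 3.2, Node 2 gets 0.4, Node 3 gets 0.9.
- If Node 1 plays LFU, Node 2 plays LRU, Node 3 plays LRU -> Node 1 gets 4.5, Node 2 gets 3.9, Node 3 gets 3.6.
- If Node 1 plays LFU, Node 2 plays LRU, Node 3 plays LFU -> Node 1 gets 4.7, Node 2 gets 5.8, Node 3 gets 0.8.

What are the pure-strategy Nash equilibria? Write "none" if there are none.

(LRU, Off, LRU): Node 1 can switch to LFU (1.3 → 4.9). Not NE.
(LRU, Off, LFU): Node 2 can switch to LRU (2.9 → 3.3). Not NE.
(LRU, LRU, LRU): Node 1 can switch to LFU (3 → 4.5). Not NE.
(LRU, LRU, LFU): Node 1 can switch to LFU (2.4 → 4.7). Not NE.
(LFU, Off, LRU): Node 2 can switch to LRU (2.6 → 3.9). Not NE.
(LFU, Off, LFU): Node 1 can switch to LRU (3.2 → 5.6). Not NE.
(LFU, LRU, LRU): Node 1 gets 4.5, best alternative 3; Node 2 gets 3.9, best alternative 2.6; Node 3 gets 3.6, best alternative 0.8. No profitable deviation — NE.
(LFU, LRU, LFU): Node 3 can switch to LRU (0.8 → 3.6). Not NE.

The unique pure-strategy Nash equilibrium is (LFU, LRU, LRU).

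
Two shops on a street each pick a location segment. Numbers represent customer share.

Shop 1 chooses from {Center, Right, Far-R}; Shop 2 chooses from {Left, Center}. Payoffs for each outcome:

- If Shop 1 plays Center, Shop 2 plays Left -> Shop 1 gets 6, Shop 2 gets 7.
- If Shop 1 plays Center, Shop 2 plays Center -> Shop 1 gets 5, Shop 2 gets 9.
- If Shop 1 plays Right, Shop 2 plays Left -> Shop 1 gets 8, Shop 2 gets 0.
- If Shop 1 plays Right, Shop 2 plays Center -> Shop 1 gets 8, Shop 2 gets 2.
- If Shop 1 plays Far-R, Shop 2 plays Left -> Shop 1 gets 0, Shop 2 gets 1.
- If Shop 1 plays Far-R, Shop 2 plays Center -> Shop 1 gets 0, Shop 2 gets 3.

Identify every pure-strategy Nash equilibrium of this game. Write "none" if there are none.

Check each profile: it is a Nash equilibrium iff no player can strictly gain by switching unilaterally.
(Center, Left): Shop 1 can switch to Right (6 → 8). Not NE.
(Center, Center): Shop 1 can switch to Right (5 → 8). Not NE.
(Right, Left): Shop 2 can switch to Center (0 → 2). Not NE.
(Right, Center): Shop 1 gets 8, best alternative 5; Shop 2 gets 2, best alternative 0. No profitable deviation — NE.
(Far-R, Left): Shop 1 can switch to Center (0 → 6). Not NE.
(Far-R, Center): Shop 1 can switch to Center (0 → 5). Not NE.

Pure NE: (Right, Center)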